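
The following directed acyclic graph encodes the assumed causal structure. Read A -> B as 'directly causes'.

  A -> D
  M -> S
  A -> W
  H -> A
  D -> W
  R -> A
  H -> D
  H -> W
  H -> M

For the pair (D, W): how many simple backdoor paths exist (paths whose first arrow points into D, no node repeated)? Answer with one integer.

A backdoor path from D to W is any simple undirected path whose first edge points into D (i.e. leaves D via a parent).
Parents of D: {A, H}.
Enumerating:
  P1: D <- H -> A -> W
  P2: D <- H -> W
  P3: D <- A <- H -> W
  P4: D <- A -> W
That exhausts the simple backdoor paths. Count: 4.

4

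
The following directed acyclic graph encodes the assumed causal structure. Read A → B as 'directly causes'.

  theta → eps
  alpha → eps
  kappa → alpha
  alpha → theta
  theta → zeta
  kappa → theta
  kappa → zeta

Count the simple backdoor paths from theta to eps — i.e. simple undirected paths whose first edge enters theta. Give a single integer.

A backdoor path from theta to eps is any simple undirected path whose first edge points into theta (i.e. leaves theta via a parent).
Parents of theta: {alpha, kappa}.
Enumerating:
  P1: theta <- kappa -> alpha -> eps
  P2: theta <- alpha -> eps
That exhausts the simple backdoor paths. Count: 2.

2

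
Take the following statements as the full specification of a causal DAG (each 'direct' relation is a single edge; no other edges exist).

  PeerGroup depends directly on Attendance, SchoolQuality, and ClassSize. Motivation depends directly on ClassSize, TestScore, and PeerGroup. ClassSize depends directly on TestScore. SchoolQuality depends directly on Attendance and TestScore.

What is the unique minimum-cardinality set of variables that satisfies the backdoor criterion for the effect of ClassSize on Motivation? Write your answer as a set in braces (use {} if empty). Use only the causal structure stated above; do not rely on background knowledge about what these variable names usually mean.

Variables eligible for adjustment (non-descendants of ClassSize, excluding ClassSize and Motivation): {Attendance, SchoolQuality, TestScore}.
Backdoor paths from ClassSize to Motivation:
  P1: ClassSize <- TestScore -> SchoolQuality <- Attendance -> PeerGroup -> Motivation
  P2: ClassSize <- TestScore -> SchoolQuality -> PeerGroup -> Motivation
  P3: ClassSize <- TestScore -> Motivation
The empty set is not sufficient: P2 (ClassSize <- TestScore -> SchoolQuality -> PeerGroup -> Motivation) has no collider blocking it and no conditioned non-collider, so it is open.
Try {TestScore}:
  P1: blocked at fork node TestScore ∈ conditioning set.
  P2: blocked at fork node TestScore ∈ conditioning set.
  P3: blocked at fork node TestScore ∈ conditioning set.
{TestScore} contains no descendant of ClassSize and blocks every backdoor path.
No other singleton works — e.g. {Attendance} leaves P2 open — so {TestScore} is the unique smallest valid adjustment set.

{TestScore}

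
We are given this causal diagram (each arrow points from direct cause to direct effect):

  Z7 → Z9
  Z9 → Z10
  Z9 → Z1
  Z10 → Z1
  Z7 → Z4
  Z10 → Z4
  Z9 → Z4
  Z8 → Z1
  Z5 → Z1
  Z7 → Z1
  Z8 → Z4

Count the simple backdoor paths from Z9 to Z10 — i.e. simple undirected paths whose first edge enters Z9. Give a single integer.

A backdoor path from Z9 to Z10 is any simple undirected path whose first edge points into Z9 (i.e. leaves Z9 via a parent).
Parents of Z9: {Z7}.
Enumerating:
  P1: Z9 <- Z7 -> Z4 <- Z8 -> Z1 <- Z10
  P2: Z9 <- Z7 -> Z4 <- Z10
  P3: Z9 <- Z7 -> Z1 <- Z8 -> Z4 <- Z10
  P4: Z9 <- Z7 -> Z1 <- Z10
That exhausts the simple backdoor paths. Count: 4.

4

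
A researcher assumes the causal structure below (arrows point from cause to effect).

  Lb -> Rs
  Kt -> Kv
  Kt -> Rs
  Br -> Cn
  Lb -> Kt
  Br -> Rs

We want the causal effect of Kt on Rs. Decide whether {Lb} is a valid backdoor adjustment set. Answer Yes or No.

Yes

Backdoor paths from Kt to Rs (paths whose first edge points into Kt):
  P1: Kt <- Lb -> Rs
Condition 1 (no descendant of Kt in the set): holds — descendants of Kt are {Kv, Rs}; none are in {Lb}.
Condition 2 (every backdoor path blocked by {Lb}):
  P1: blocked at fork node Lb ∈ conditioning set.
{Lb} satisfies the backdoor criterion.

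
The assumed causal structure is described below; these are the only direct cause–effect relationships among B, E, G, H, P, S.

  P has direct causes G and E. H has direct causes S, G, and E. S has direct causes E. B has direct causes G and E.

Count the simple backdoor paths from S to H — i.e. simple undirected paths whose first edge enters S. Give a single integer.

A backdoor path from S to H is any simple undirected path whose first edge points into S (i.e. leaves S via a parent).
Parents of S: {E}.
Enumerating:
  P1: S <- E -> B <- G -> H
  P2: S <- E -> P <- G -> H
  P3: S <- E -> H
That exhausts the simple backdoor paths. Count: 3.

3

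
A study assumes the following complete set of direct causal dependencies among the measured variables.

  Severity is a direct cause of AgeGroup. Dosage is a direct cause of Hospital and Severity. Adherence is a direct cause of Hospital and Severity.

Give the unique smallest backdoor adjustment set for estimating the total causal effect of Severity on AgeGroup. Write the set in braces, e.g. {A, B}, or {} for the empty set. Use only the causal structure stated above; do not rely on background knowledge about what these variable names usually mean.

Variables eligible for adjustment (non-descendants of Severity, excluding Severity and AgeGroup): {Adherence, Dosage, Hospital}.
Backdoor paths from Severity to AgeGroup:
  (none)
With no backdoor paths the empty set already satisfies the criterion, and it is trivially minimal.

{}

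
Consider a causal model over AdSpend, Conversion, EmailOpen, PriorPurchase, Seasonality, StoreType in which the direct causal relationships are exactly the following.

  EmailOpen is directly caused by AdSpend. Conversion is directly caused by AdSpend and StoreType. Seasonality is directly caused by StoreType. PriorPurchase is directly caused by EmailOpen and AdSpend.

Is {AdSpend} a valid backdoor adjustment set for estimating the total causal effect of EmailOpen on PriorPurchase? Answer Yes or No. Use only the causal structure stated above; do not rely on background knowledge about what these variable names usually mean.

Backdoor paths from EmailOpen to PriorPurchase (paths whose first edge points into EmailOpen):
  P1: EmailOpen <- AdSpend -> PriorPurchase
Condition 1 (no descendant of EmailOpen in the set): holds — descendants of EmailOpen are {PriorPurchase}; none are in {AdSpend}.
Condition 2 (every backdoor path blocked by {AdSpend}):
  P1: blocked at fork node AdSpend ∈ conditioning set.
{AdSpend} satisfies the backdoor criterion.

Yes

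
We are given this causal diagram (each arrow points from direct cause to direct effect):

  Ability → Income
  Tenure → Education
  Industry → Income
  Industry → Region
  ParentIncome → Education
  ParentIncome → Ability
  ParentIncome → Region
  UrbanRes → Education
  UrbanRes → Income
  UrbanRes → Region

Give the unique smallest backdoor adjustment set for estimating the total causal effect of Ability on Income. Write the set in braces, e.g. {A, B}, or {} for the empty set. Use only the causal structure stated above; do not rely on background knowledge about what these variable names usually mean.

{}

Variables eligible for adjustment (non-descendants of Ability, excluding Ability and Income): {Education, Industry, ParentIncome, Region, Tenure, UrbanRes}.
Backdoor paths from Ability to Income:
  P1: Ability <- ParentIncome -> Region <- UrbanRes -> Income
  P2: Ability <- ParentIncome -> Region <- Industry -> Income
  P3: Ability <- ParentIncome -> Education <- UrbanRes -> Region <- Industry -> Income
  P4: Ability <- ParentIncome -> Education <- UrbanRes -> Income
Each backdoor path contains an unconditioned collider, so every path is already blocked with the empty conditioning set:
  P1: blocked at collider Region (neither it nor any descendant is in the conditioning set).
  P2: blocked at collider Region (neither it nor any descendant is in the conditioning set).
  P3: blocked at collider Education (neither it nor any descendant is in the conditioning set).
  P4: blocked at collider Education (neither it nor any descendant is in the conditioning set).
The empty set is therefore the unique smallest valid set.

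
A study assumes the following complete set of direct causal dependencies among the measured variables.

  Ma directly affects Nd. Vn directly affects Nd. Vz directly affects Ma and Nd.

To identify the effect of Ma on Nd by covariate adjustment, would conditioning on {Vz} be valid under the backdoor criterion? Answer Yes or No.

Yes

Backdoor paths from Ma to Nd (paths whose first edge points into Ma):
  P1: Ma <- Vz -> Nd
Condition 1 (no descendant of Ma in the set): holds — descendants of Ma are {Nd}; none are in {Vz}.
Condition 2 (every backdoor path blocked by {Vz}):
  P1: blocked at fork node Vz ∈ conditioning set.
{Vz} satisfies the backdoor criterion.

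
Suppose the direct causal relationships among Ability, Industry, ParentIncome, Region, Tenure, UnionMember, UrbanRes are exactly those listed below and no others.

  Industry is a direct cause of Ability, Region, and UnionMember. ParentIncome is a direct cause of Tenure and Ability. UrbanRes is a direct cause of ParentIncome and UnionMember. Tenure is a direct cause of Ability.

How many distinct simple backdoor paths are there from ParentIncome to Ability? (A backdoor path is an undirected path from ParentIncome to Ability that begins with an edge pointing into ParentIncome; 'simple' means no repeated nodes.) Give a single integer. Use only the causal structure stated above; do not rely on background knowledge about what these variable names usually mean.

A backdoor path from ParentIncome to Ability is any simple undirected path whose first edge points into ParentIncome (i.e. leaves ParentIncome via a parent).
Parents of ParentIncome: {UrbanRes}.
Enumerating:
  P1: ParentIncome <- UrbanRes -> UnionMember <- Industry -> Ability
That exhausts the simple backdoor paths. Count: 1.

1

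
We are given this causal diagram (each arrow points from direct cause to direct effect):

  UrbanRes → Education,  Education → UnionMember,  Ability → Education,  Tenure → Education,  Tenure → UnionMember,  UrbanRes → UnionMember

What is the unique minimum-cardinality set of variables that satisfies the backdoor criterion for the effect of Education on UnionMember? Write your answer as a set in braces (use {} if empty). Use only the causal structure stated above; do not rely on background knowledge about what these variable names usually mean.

Variables eligible for adjustment (non-descendants of Education, excluding Education and UnionMember): {Ability, Tenure, UrbanRes}.
Backdoor paths from Education to UnionMember:
  P1: Education <- UrbanRes -> UnionMember
  P2: Education <- Tenure -> UnionMember
The empty set is not sufficient: P1 (Education <- UrbanRes -> UnionMember) has no collider blocking it and no conditioned non-collider, so it is open.
Try {Tenure, UrbanRes}:
  P1: blocked at fork node UrbanRes ∈ conditioning set.
  P2: blocked at fork node Tenure ∈ conditioning set.
{Tenure, UrbanRes} contains no descendant of Education and blocks every backdoor path.
Every element of {Tenure, UrbanRes} is needed (dropping Tenure leaves P2 open; dropping UrbanRes leaves P1 open), so no proper subset is valid.
Among all size-2 subsets of the eligible variables, only {Tenure, UrbanRes} blocks every backdoor path, so it is the unique smallest valid adjustment set.

{Tenure, UrbanRes}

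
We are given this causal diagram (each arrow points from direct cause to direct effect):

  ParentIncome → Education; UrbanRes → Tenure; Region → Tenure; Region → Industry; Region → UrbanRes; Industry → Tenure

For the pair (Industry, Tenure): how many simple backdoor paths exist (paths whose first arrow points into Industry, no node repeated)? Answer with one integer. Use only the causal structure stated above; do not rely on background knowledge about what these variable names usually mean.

A backdoor path from Industry to Tenure is any simple undirected path whose first edge points into Industry (i.e. leaves Industry via a parent).
Parents of Industry: {Region}.
Enumerating:
  P1: Industry <- Region -> UrbanRes -> Tenure
  P2: Industry <- Region -> Tenure
That exhausts the simple backdoor paths. Count: 2.

2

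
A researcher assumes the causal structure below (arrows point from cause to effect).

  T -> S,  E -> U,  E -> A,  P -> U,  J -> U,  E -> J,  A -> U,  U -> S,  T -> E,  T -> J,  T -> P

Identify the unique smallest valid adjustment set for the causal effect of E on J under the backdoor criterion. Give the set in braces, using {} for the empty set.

{T}

Variables eligible for adjustment (non-descendants of E, excluding E and J): {P, T}.
Backdoor paths from E to J:
  P1: E <- T -> J
  P2: E <- T -> P -> U <- J
  P3: E <- T -> S <- U <- J
The empty set is not sufficient: P1 (E <- T -> J) has no collider blocking it and no conditioned non-collider, so it is open.
Try {T}:
  P1: blocked at fork node T ∈ conditioning set.
  P2: blocked at fork node T ∈ conditioning set.
  P3: blocked at fork node T ∈ conditioning set.
{T} contains no descendant of E and blocks every backdoor path.
No other singleton works — e.g. {P} leaves P1 open — so {T} is the unique smallest valid adjustment set.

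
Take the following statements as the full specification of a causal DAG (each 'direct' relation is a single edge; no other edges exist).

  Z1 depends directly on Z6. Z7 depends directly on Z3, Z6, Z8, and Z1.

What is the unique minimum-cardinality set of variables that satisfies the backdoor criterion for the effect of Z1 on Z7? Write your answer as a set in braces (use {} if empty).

{Z6}

Variables eligible for adjustment (non-descendants of Z1, excluding Z1 and Z7): {Z3, Z6, Z8}.
Backdoor paths from Z1 to Z7:
  P1: Z1 <- Z6 -> Z7
The empty set is not sufficient: P1 (Z1 <- Z6 -> Z7) has no collider blocking it and no conditioned non-collider, so it is open.
Try {Z6}:
  P1: blocked at fork node Z6 ∈ conditioning set.
{Z6} contains no descendant of Z1 and blocks every backdoor path.
No other singleton works — e.g. {Z8} leaves P1 open — so {Z6} is the unique smallest valid adjustment set.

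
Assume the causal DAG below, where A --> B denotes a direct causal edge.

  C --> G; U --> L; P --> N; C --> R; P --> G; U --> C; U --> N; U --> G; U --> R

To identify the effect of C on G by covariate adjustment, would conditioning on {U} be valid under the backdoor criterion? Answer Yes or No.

Backdoor paths from C to G (paths whose first edge points into C):
  P1: C <- U -> G
  P2: C <- U -> N <- P -> G
Condition 1 (no descendant of C in the set): holds — descendants of C are {G, R}; none are in {U}.
Condition 2 (every backdoor path blocked by {U}):
  P1: blocked at fork node U ∈ conditioning set.
  P2: blocked at fork node U ∈ conditioning set.
{U} satisfies the backdoor criterion.

Yes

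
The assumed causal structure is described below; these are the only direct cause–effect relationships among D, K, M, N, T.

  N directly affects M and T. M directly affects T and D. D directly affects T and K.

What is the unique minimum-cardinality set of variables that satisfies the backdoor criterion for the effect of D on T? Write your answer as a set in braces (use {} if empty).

{M}

Variables eligible for adjustment (non-descendants of D, excluding D and T): {M, N}.
Backdoor paths from D to T:
  P1: D <- M <- N -> T
  P2: D <- M -> T
The empty set is not sufficient: P1 (D <- M <- N -> T) has no collider blocking it and no conditioned non-collider, so it is open.
Try {M}:
  P1: blocked at chain node M ∈ conditioning set.
  P2: blocked at fork node M ∈ conditioning set.
{M} contains no descendant of D and blocks every backdoor path.
No other singleton works — e.g. {N} leaves P2 open — so {M} is the unique smallest valid adjustment set.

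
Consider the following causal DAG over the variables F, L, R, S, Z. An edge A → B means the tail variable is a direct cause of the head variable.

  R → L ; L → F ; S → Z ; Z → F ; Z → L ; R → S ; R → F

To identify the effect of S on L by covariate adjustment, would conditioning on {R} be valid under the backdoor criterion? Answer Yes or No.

Backdoor paths from S to L (paths whose first edge points into S):
  P1: S <- R -> L
  P2: S <- R -> F <- Z -> L
  P3: S <- R -> F <- L
Condition 1 (no descendant of S in the set): holds — descendants of S are {F, L, Z}; none are in {R}.
Condition 2 (every backdoor path blocked by {R}):
  P1: blocked at fork node R ∈ conditioning set.
  P2: blocked at fork node R ∈ conditioning set.
  P3: blocked at fork node R ∈ conditioning set.
{R} satisfies the backdoor criterion.

Yes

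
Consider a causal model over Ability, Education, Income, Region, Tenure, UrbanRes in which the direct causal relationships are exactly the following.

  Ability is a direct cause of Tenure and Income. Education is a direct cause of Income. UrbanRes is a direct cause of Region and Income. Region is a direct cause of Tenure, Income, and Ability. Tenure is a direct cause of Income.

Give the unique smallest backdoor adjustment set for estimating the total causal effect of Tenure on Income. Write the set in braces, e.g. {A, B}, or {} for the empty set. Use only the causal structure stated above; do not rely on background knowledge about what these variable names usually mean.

{Ability, Region}

Variables eligible for adjustment (non-descendants of Tenure, excluding Tenure and Income): {Ability, Education, Region, UrbanRes}.
Backdoor paths from Tenure to Income:
  P1: Tenure <- Region <- UrbanRes -> Income
  P2: Tenure <- Region -> Ability -> Income
  P3: Tenure <- Region -> Income
  P4: Tenure <- Ability <- Region <- UrbanRes -> Income
  P5: Tenure <- Ability <- Region -> Income
  P6: Tenure <- Ability -> Income
The empty set is not sufficient: P1 (Tenure <- Region <- UrbanRes -> Income) has no collider blocking it and no conditioned non-collider, so it is open.
Try {Ability, Region}:
  P1: blocked at chain node Region ∈ conditioning set.
  P2: blocked at fork node Region ∈ conditioning set.
  P3: blocked at fork node Region ∈ conditioning set.
  P4: blocked at chain node Ability ∈ conditioning set.
  P5: blocked at chain node Ability ∈ conditioning set.
  P6: blocked at fork node Ability ∈ conditioning set.
{Ability, Region} contains no descendant of Tenure and blocks every backdoor path.
Every element of {Ability, Region} is needed (dropping Ability leaves P6 open; dropping Region leaves P1 open), so no proper subset is valid.
Among all size-2 subsets of the eligible variables, only {Ability, Region} blocks every backdoor path, so it is the unique smallest valid adjustment set.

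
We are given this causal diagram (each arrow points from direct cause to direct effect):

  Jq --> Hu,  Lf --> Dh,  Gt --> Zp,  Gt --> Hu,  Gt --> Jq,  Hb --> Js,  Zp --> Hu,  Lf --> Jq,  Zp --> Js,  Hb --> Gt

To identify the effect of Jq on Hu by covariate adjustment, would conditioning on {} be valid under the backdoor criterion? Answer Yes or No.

No

Backdoor paths from Jq to Hu (paths whose first edge points into Jq):
  P1: Jq <- Gt <- Hb -> Js <- Zp -> Hu
  P2: Jq <- Gt -> Zp -> Hu
  P3: Jq <- Gt -> Hu
Condition 1 (no descendant of Jq in the set): holds — descendants of Jq are {Hu}; none are in {}.
Condition 2 (every backdoor path blocked by {}):
  P1: blocked at collider Js (neither it nor any descendant is in the conditioning set).
  P2: open — no interior node is in the conditioning set.
  P3: open — no interior node is in the conditioning set.
{} does not satisfy the backdoor criterion.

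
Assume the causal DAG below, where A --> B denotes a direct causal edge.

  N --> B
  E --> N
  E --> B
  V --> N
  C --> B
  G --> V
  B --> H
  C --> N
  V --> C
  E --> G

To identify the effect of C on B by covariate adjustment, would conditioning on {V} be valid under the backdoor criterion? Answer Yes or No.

Backdoor paths from C to B (paths whose first edge points into C):
  P1: C <- V <- G <- E -> N -> B
  P2: C <- V <- G <- E -> B
  P3: C <- V -> N <- E -> B
  P4: C <- V -> N -> B
Condition 1 (no descendant of C in the set): holds — descendants of C are {B, H, N}; none are in {V}.
Condition 2 (every backdoor path blocked by {V}):
  P1: blocked at chain node V ∈ conditioning set.
  P2: blocked at chain node V ∈ conditioning set.
  P3: blocked at fork node V ∈ conditioning set.
  P4: blocked at fork node V ∈ conditioning set.
{V} satisfies the backdoor criterion.

Yes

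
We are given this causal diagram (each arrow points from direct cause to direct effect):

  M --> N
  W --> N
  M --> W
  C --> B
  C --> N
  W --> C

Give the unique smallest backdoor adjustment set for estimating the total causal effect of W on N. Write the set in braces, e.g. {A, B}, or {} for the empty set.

{M}

Variables eligible for adjustment (non-descendants of W, excluding W and N): {M}.
Backdoor paths from W to N:
  P1: W <- M -> N
The empty set is not sufficient: P1 (W <- M -> N) has no collider blocking it and no conditioned non-collider, so it is open.
Try {M}:
  P1: blocked at fork node M ∈ conditioning set.
{M} contains no descendant of W and blocks every backdoor path.
{M} is the unique smallest valid adjustment set.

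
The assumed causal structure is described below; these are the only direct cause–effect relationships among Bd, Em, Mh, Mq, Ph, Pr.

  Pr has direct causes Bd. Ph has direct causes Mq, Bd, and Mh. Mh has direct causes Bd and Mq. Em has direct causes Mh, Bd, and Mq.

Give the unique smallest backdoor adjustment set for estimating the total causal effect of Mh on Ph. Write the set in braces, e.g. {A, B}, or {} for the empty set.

{Bd, Mq}

Variables eligible for adjustment (non-descendants of Mh, excluding Mh and Ph): {Bd, Mq, Pr}.
Backdoor paths from Mh to Ph:
  P1: Mh <- Bd -> Ph
  P2: Mh <- Bd -> Em <- Mq -> Ph
  P3: Mh <- Mq -> Ph
  P4: Mh <- Mq -> Em <- Bd -> Ph
The empty set is not sufficient: P1 (Mh <- Bd -> Ph) has no collider blocking it and no conditioned non-collider, so it is open.
Try {Bd, Mq}:
  P1: blocked at fork node Bd ∈ conditioning set.
  P2: blocked at fork node Bd ∈ conditioning set.
  P3: blocked at fork node Mq ∈ conditioning set.
  P4: blocked at fork node Mq ∈ conditioning set.
{Bd, Mq} contains no descendant of Mh and blocks every backdoor path.
Every element of {Bd, Mq} is needed (dropping Bd leaves P1 open; dropping Mq leaves P3 open), so no proper subset is valid.
Among all size-2 subsets of the eligible variables, only {Bd, Mq} blocks every backdoor path, so it is the unique smallest valid adjustment set.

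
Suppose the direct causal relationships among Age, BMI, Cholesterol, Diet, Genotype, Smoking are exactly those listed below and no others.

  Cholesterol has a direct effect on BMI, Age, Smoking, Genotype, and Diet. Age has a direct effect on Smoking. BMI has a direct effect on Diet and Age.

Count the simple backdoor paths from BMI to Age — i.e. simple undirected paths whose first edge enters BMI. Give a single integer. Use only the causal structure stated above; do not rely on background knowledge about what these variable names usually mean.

2

A backdoor path from BMI to Age is any simple undirected path whose first edge points into BMI (i.e. leaves BMI via a parent).
Parents of BMI: {Cholesterol}.
Enumerating:
  P1: BMI <- Cholesterol -> Age
  P2: BMI <- Cholesterol -> Smoking <- Age
That exhausts the simple backdoor paths. Count: 2.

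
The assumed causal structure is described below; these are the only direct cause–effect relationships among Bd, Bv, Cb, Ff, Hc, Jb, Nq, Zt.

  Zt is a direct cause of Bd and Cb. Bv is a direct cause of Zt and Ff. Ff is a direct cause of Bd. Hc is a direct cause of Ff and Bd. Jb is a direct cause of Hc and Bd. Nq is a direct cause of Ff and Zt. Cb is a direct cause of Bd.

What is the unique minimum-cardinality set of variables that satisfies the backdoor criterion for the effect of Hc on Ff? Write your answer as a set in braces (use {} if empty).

Variables eligible for adjustment (non-descendants of Hc, excluding Hc and Ff): {Bv, Cb, Jb, Nq, Zt}.
Backdoor paths from Hc to Ff:
  P1: Hc <- Jb -> Bd <- Zt <- Bv -> Ff
  P2: Hc <- Jb -> Bd <- Zt <- Nq -> Ff
  P3: Hc <- Jb -> Bd <- Ff
  P4: Hc <- Jb -> Bd <- Cb <- Zt <- Bv -> Ff
  P5: Hc <- Jb -> Bd <- Cb <- Zt <- Nq -> Ff
Each backdoor path contains an unconditioned collider, so every path is already blocked with the empty conditioning set:
  P1: blocked at collider Bd (neither it nor any descendant is in the conditioning set).
  P2: blocked at collider Bd (neither it nor any descendant is in the conditioning set).
  P3: blocked at collider Bd (neither it nor any descendant is in the conditioning set).
  P4: blocked at collider Bd (neither it nor any descendant is in the conditioning set).
  P5: blocked at collider Bd (neither it nor any descendant is in the conditioning set).
The empty set is therefore the unique smallest valid set.

{}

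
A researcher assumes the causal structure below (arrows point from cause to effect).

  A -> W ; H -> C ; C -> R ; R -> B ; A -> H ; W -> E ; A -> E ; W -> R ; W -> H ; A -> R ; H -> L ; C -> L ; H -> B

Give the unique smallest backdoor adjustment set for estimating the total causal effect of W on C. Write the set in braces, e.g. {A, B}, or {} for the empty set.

Variables eligible for adjustment (non-descendants of W, excluding W and C): {A}.
Backdoor paths from W to C:
  P1: W <- A -> H -> C
  P2: W <- A -> H -> B <- R <- C
  P3: W <- A -> H -> L <- C
  P4: W <- A -> R <- C
  P5: W <- A -> R -> B <- H -> C
  P6: W <- A -> R -> B <- H -> L <- C
The empty set is not sufficient: P1 (W <- A -> H -> C) has no collider blocking it and no conditioned non-collider, so it is open.
Try {A}:
  P1: blocked at fork node A ∈ conditioning set.
  P2: blocked at fork node A ∈ conditioning set.
  P3: blocked at fork node A ∈ conditioning set.
  P4: blocked at fork node A ∈ conditioning set.
  P5: blocked at fork node A ∈ conditioning set.
  P6: blocked at fork node A ∈ conditioning set.
{A} contains no descendant of W and blocks every backdoor path.
{A} is the unique smallest valid adjustment set.

{A}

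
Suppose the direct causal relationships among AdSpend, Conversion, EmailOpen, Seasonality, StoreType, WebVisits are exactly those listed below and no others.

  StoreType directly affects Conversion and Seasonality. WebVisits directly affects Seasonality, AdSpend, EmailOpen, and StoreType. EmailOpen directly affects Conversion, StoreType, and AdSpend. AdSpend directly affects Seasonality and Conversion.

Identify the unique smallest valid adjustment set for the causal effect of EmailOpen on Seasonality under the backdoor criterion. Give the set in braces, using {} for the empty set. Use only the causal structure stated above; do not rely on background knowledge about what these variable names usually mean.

Variables eligible for adjustment (non-descendants of EmailOpen, excluding EmailOpen and Seasonality): {WebVisits}.
Backdoor paths from EmailOpen to Seasonality:
  P1: EmailOpen <- WebVisits -> AdSpend -> Conversion <- StoreType -> Seasonality
  P2: EmailOpen <- WebVisits -> AdSpend -> Seasonality
  P3: EmailOpen <- WebVisits -> StoreType -> Conversion <- AdSpend -> Seasonality
  P4: EmailOpen <- WebVisits -> StoreType -> Seasonality
  P5: EmailOpen <- WebVisits -> Seasonality
The empty set is not sufficient: P2 (EmailOpen <- WebVisits -> AdSpend -> Seasonality) has no collider blocking it and no conditioned non-collider, so it is open.
Try {WebVisits}:
  P1: blocked at fork node WebVisits ∈ conditioning set.
  P2: blocked at fork node WebVisits ∈ conditioning set.
  P3: blocked at fork node WebVisits ∈ conditioning set.
  P4: blocked at fork node WebVisits ∈ conditioning set.
  P5: blocked at fork node WebVisits ∈ conditioning set.
{WebVisits} contains no descendant of EmailOpen and blocks every backdoor path.
{WebVisits} is the unique smallest valid adjustment set.

{WebVisits}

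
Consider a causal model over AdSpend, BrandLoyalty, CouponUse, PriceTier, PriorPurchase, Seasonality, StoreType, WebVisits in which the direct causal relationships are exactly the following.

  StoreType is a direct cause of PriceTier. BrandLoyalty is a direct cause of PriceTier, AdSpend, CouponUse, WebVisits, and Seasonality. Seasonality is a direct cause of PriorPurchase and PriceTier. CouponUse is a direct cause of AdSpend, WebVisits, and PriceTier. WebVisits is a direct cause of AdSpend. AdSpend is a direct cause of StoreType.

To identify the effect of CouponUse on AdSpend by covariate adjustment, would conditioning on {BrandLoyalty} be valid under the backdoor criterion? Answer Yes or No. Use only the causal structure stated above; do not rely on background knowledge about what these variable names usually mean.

Backdoor paths from CouponUse to AdSpend (paths whose first edge points into CouponUse):
  P1: CouponUse <- BrandLoyalty -> WebVisits -> AdSpend
  P2: CouponUse <- BrandLoyalty -> Seasonality -> PriceTier <- StoreType <- AdSpend
  P3: CouponUse <- BrandLoyalty -> AdSpend
  P4: CouponUse <- BrandLoyalty -> PriceTier <- StoreType <- AdSpend
Condition 1 (no descendant of CouponUse in the set): holds — descendants of CouponUse are {AdSpend, PriceTier, StoreType, WebVisits}; none are in {BrandLoyalty}.
Condition 2 (every backdoor path blocked by {BrandLoyalty}):
  P1: blocked at fork node BrandLoyalty ∈ conditioning set.
  P2: blocked at fork node BrandLoyalty ∈ conditioning set.
  P3: blocked at fork node BrandLoyalty ∈ conditioning set.
  P4: blocked at fork node BrandLoyalty ∈ conditioning set.
{BrandLoyalty} satisfies the backdoor criterion.

Yes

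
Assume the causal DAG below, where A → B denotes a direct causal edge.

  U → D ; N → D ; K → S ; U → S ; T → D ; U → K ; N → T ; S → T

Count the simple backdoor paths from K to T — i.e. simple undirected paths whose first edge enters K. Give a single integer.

3

A backdoor path from K to T is any simple undirected path whose first edge points into K (i.e. leaves K via a parent).
Parents of K: {U}.
Enumerating:
  P1: K <- U -> S -> T
  P2: K <- U -> D <- N -> T
  P3: K <- U -> D <- T
That exhausts the simple backdoor paths. Count: 3.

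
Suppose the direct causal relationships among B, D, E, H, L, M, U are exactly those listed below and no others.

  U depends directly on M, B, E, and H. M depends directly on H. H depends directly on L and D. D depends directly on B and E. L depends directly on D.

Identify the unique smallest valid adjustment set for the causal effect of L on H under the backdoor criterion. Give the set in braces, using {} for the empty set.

Variables eligible for adjustment (non-descendants of L, excluding L and H): {B, D, E}.
Backdoor paths from L to H:
  P1: L <- D <- E -> U <- H
  P2: L <- D <- E -> U <- M <- H
  P3: L <- D <- B -> U <- H
  P4: L <- D <- B -> U <- M <- H
  P5: L <- D -> H
The empty set is not sufficient: P5 (L <- D -> H) has no collider blocking it and no conditioned non-collider, so it is open.
Try {D}:
  P1: blocked at chain node D ∈ conditioning set.
  P2: blocked at chain node D ∈ conditioning set.
  P3: blocked at chain node D ∈ conditioning set.
  P4: blocked at chain node D ∈ conditioning set.
  P5: blocked at fork node D ∈ conditioning set.
{D} contains no descendant of L and blocks every backdoor path.
No other singleton works — e.g. {E} leaves P5 open — so {D} is the unique smallest valid adjustment set.

{D}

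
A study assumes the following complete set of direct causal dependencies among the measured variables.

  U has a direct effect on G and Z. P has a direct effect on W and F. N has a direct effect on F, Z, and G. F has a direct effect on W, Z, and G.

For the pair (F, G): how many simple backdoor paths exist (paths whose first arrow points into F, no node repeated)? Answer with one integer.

2

A backdoor path from F to G is any simple undirected path whose first edge points into F (i.e. leaves F via a parent).
Parents of F: {N, P}.
Enumerating:
  P1: F <- N -> G
  P2: F <- N -> Z <- U -> G
That exhausts the simple backdoor paths. Count: 2.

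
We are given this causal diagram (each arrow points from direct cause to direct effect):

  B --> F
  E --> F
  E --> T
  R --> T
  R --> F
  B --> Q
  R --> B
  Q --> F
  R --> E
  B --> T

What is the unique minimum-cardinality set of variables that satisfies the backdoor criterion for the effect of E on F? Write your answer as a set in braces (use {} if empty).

{R}

Variables eligible for adjustment (non-descendants of E, excluding E and F): {B, Q, R}.
Backdoor paths from E to F:
  P1: E <- R -> B -> Q -> F
  P2: E <- R -> B -> F
  P3: E <- R -> T <- B -> Q -> F
  P4: E <- R -> T <- B -> F
  P5: E <- R -> F
The empty set is not sufficient: P1 (E <- R -> B -> Q -> F) has no collider blocking it and no conditioned non-collider, so it is open.
Try {R}:
  P1: blocked at fork node R ∈ conditioning set.
  P2: blocked at fork node R ∈ conditioning set.
  P3: blocked at fork node R ∈ conditioning set.
  P4: blocked at fork node R ∈ conditioning set.
  P5: blocked at fork node R ∈ conditioning set.
{R} contains no descendant of E and blocks every backdoor path.
No other singleton works — e.g. {B} leaves P5 open — so {R} is the unique smallest valid adjustment set.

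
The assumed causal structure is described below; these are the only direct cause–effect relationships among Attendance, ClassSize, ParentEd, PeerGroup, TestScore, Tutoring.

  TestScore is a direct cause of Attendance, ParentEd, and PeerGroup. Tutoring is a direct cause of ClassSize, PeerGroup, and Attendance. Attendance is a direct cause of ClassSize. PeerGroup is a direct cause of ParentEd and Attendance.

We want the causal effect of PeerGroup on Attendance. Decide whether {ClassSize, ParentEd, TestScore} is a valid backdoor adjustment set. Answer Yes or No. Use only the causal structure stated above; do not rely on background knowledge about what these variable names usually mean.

Backdoor paths from PeerGroup to Attendance (paths whose first edge points into PeerGroup):
  P1: PeerGroup <- TestScore -> Attendance
  P2: PeerGroup <- Tutoring -> Attendance
  P3: PeerGroup <- Tutoring -> ClassSize <- Attendance
Condition 1 (no descendant of PeerGroup in the set): FAILS — ClassSize and ParentEd are descendants of PeerGroup.
Condition 2 (every backdoor path blocked by {ClassSize, ParentEd, TestScore}):
  P1: blocked at fork node TestScore ∈ conditioning set.
  P2: open — no interior node is in the conditioning set.
  P3: open — collider(s) ClassSize are conditioned on (or have a conditioned descendant) and no non-collider on the path is in the set.
{ClassSize, ParentEd, TestScore} does not satisfy the backdoor criterion.

No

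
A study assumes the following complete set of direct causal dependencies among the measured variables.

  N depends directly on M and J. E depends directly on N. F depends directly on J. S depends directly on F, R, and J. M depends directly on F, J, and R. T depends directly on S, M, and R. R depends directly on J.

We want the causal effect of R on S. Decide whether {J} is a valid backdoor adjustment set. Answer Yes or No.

Backdoor paths from R to S (paths whose first edge points into R):
  P1: R <- J -> F -> M -> T <- S
  P2: R <- J -> F -> S
  P3: R <- J -> M <- F -> S
  P4: R <- J -> M -> T <- S
  P5: R <- J -> S
  P6: R <- J -> N <- M <- F -> S
  P7: R <- J -> N <- M -> T <- S
Condition 1 (no descendant of R in the set): holds — descendants of R are {E, M, N, S, T}; none are in {J}.
Condition 2 (every backdoor path blocked by {J}):
  P1: blocked at fork node J ∈ conditioning set.
  P2: blocked at fork node J ∈ conditioning set.
  P3: blocked at fork node J ∈ conditioning set.
  P4: blocked at fork node J ∈ conditioning set.
  P5: blocked at fork node J ∈ conditioning set.
  P6: blocked at fork node J ∈ conditioning set.
  P7: blocked at fork node J ∈ conditioning set.
{J} satisfies the backdoor criterion.

Yes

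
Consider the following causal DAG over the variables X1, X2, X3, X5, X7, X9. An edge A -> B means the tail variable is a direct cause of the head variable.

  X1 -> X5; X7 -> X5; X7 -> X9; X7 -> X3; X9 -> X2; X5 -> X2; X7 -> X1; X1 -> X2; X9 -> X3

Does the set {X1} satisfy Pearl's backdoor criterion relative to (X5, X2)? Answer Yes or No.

No

Backdoor paths from X5 to X2 (paths whose first edge points into X5):
  P1: X5 <- X7 -> X9 -> X2
  P2: X5 <- X7 -> X3 <- X9 -> X2
  P3: X5 <- X7 -> X1 -> X2
  P4: X5 <- X1 <- X7 -> X9 -> X2
  P5: X5 <- X1 <- X7 -> X3 <- X9 -> X2
  P6: X5 <- X1 -> X2
Condition 1 (no descendant of X5 in the set): holds — descendants of X5 are {X2}; none are in {X1}.
Condition 2 (every backdoor path blocked by {X1}):
  P1: open — no interior node is in the conditioning set.
  P2: blocked at collider X3 (neither it nor any descendant is in the conditioning set).
  P3: blocked at chain node X1 ∈ conditioning set.
  P4: blocked at chain node X1 ∈ conditioning set.
  P5: blocked at chain node X1 ∈ conditioning set.
  P6: blocked at fork node X1 ∈ conditioning set.
{X1} does not satisfy the backdoor criterion.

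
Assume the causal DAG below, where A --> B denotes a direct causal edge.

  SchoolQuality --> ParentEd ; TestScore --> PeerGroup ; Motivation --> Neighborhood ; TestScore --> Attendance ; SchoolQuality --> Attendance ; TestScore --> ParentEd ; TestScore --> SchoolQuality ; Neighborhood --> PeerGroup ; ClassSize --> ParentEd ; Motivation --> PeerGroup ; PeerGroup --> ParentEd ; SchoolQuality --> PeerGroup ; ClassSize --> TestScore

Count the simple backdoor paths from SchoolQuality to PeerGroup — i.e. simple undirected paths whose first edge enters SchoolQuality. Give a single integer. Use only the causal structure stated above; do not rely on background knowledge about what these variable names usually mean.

A backdoor path from SchoolQuality to PeerGroup is any simple undirected path whose first edge points into SchoolQuality (i.e. leaves SchoolQuality via a parent).
Parents of SchoolQuality: {TestScore}.
Enumerating:
  P1: SchoolQuality <- TestScore <- ClassSize -> ParentEd <- PeerGroup
  P2: SchoolQuality <- TestScore -> PeerGroup
  P3: SchoolQuality <- TestScore -> ParentEd <- PeerGroup
That exhausts the simple backdoor paths. Count: 3.

3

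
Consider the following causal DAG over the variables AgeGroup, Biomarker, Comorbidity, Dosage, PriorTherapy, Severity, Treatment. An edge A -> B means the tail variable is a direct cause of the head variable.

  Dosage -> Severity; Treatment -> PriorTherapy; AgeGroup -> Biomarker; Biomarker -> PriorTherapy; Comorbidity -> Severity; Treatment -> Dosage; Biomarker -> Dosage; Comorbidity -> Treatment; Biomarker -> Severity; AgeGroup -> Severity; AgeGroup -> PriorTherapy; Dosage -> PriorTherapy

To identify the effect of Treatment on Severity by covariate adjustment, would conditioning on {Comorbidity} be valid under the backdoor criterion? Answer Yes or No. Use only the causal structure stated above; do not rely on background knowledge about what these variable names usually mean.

Backdoor paths from Treatment to Severity (paths whose first edge points into Treatment):
  P1: Treatment <- Comorbidity -> Severity
Condition 1 (no descendant of Treatment in the set): holds — descendants of Treatment are {Dosage, PriorTherapy, Severity}; none are in {Comorbidity}.
Condition 2 (every backdoor path blocked by {Comorbidity}):
  P1: blocked at fork node Comorbidity ∈ conditioning set.
{Comorbidity} satisfies the backdoor criterion.

Yes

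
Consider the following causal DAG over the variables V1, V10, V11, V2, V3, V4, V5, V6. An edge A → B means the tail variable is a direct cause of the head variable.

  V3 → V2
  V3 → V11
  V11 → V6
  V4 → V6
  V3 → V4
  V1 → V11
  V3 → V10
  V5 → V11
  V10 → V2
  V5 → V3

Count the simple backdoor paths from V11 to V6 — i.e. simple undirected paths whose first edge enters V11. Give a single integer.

A backdoor path from V11 to V6 is any simple undirected path whose first edge points into V11 (i.e. leaves V11 via a parent).
Parents of V11: {V1, V3, V5}.
Enumerating:
  P1: V11 <- V5 -> V3 -> V4 -> V6
  P2: V11 <- V3 -> V4 -> V6
That exhausts the simple backdoor paths. Count: 2.

2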